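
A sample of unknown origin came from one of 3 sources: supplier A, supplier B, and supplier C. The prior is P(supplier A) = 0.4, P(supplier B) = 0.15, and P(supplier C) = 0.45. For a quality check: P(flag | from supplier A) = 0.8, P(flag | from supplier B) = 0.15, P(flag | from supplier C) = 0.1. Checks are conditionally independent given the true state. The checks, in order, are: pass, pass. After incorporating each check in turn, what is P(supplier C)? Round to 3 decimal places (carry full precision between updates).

After 'pass': normaliser = 0.2·0.4000 + 0.85·0.1500 + 0.9·0.4500; P(supplier A) ≈ 0.1306, P(supplier B) ≈ 0.2082, P(supplier C) ≈ 0.6612
After 'pass': normaliser = 0.2·0.1306 + 0.85·0.2082 + 0.9·0.6612; P(supplier A) ≈ 0.0327, P(supplier B) ≈ 0.2217, P(supplier C) ≈ 0.7456

0.746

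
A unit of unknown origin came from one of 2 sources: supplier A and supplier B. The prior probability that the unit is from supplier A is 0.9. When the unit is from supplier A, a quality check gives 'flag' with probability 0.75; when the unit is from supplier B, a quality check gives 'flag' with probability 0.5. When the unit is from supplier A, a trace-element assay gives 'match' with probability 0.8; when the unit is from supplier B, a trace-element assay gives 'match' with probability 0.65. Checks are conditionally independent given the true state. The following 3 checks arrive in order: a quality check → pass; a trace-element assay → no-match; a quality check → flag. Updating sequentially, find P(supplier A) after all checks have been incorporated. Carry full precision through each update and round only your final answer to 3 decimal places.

After a quality check='pass': P(supplier A) = 0.25·0.9000 / (0.25·0.9000 + 0.5·0.1000) ≈ 0.8182
After a trace-element assay='no-match': P(supplier A) = 0.2·0.8182 / (0.2·0.8182 + 0.35·0.1818) ≈ 0.7200
After a quality check='flag': P(supplier A) = 0.75·0.7200 / (0.75·0.7200 + 0.5·0.2800) ≈ 0.7941

0.794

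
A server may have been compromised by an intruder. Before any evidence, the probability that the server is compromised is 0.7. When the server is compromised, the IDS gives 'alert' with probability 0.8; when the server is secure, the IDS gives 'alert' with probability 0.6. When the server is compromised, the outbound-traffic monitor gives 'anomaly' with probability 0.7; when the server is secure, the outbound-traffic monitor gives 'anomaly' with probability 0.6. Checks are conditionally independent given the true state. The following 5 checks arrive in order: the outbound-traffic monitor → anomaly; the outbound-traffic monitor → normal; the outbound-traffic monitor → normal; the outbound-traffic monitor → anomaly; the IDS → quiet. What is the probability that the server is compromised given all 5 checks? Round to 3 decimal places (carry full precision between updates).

0.472

Each posterior becomes the prior for the next update.
After the outbound-traffic monitor='anomaly': P(compromised) = 0.7·0.7000 / (0.7·0.7000 + 0.6·0.3000) ≈ 0.7313
After the outbound-traffic monitor='normal': P(compromised) = 0.3·0.7313 / (0.3·0.7313 + 0.4·0.2687) ≈ 0.6712
After the outbound-traffic monitor='normal': P(compromised) = 0.3·0.6712 / (0.3·0.6712 + 0.4·0.3288) ≈ 0.6049
After the outbound-traffic monitor='anomaly': P(compromised) = 0.7·0.6049 / (0.7·0.6049 + 0.6·0.3951) ≈ 0.6411
After the IDS='quiet': P(compromised) = 0.2·0.6411 / (0.2·0.6411 + 0.4·0.3589) ≈ 0.4718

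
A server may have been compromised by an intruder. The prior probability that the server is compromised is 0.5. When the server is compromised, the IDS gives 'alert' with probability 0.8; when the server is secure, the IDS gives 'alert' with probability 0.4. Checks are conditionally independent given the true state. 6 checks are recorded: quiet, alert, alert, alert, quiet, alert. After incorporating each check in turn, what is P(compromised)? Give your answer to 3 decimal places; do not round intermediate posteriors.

0.640

After 'quiet': P(compromised) = 0.2·0.5000 / (0.2·0.5000 + 0.6·0.5000) ≈ 0.2500
After 'alert': P(compromised) = 0.8·0.2500 / (0.8·0.2500 + 0.4·0.7500) ≈ 0.4000
After 'alert': P(compromised) = 0.8·0.4000 / (0.8·0.4000 + 0.4·0.6000) ≈ 0.5714
After 'alert': P(compromised) = 0.8·0.5714 / (0.8·0.5714 + 0.4·0.4286) ≈ 0.7273
After 'quiet': P(compromised) = 0.2·0.7273 / (0.2·0.7273 + 0.6·0.2727) ≈ 0.4706
After 'alert': P(compromised) = 0.8·0.4706 / (0.8·0.4706 + 0.4·0.5294) ≈ 0.6400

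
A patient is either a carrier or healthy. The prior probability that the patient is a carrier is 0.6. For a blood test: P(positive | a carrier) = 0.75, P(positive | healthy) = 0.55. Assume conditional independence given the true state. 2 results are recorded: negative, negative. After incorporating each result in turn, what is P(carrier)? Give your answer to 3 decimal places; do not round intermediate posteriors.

0.316

After 'negative': P(carrier) = 0.25·0.6000 / (0.25·0.6000 + 0.45·0.4000) ≈ 0.4545
After 'negative': P(carrier) = 0.25·0.4545 / (0.25·0.4545 + 0.45·0.5455) ≈ 0.3165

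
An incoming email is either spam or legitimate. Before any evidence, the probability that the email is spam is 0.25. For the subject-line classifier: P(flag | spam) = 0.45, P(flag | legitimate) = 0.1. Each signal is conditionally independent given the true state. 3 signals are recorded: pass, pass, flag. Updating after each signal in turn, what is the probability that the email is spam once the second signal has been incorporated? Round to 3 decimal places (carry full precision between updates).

After 'pass': P(spam) = 0.55·0.2500 / (0.55·0.2500 + 0.9·0.7500) ≈ 0.1692
After 'pass': P(spam) = 0.55·0.1692 / (0.55·0.1692 + 0.9·0.8308) ≈ 0.1107

0.111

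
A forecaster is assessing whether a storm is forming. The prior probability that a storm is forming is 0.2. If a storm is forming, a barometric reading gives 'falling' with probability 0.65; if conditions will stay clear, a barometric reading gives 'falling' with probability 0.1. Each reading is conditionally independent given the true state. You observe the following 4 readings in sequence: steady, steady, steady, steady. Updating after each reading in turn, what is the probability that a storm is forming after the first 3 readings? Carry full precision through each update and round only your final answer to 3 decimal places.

After 'steady': P(storm) = 0.35·0.2000 / (0.35·0.2000 + 0.9·0.8000) ≈ 0.0886
After 'steady': P(storm) = 0.35·0.0886 / (0.35·0.0886 + 0.9·0.9114) ≈ 0.0364
After 'steady': P(storm) = 0.35·0.0364 / (0.35·0.0364 + 0.9·0.9636) ≈ 0.0145

0.014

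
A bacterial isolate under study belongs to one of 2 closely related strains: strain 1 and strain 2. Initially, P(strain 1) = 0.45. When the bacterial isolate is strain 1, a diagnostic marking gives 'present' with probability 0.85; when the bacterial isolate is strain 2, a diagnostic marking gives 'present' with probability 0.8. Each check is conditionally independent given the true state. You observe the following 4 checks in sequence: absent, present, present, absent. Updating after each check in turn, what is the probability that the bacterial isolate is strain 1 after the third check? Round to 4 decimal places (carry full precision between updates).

Each posterior becomes the prior for the next update.
After 'absent': P(strain 1) = 0.15·0.4500 / (0.15·0.4500 + 0.2·0.5500) ≈ 0.3803
After 'present': P(strain 1) = 0.85·0.3803 / (0.85·0.3803 + 0.8·0.6197) ≈ 0.3947
After 'present': P(strain 1) = 0.85·0.3947 / (0.85·0.3947 + 0.8·0.6053) ≈ 0.4092

0.4092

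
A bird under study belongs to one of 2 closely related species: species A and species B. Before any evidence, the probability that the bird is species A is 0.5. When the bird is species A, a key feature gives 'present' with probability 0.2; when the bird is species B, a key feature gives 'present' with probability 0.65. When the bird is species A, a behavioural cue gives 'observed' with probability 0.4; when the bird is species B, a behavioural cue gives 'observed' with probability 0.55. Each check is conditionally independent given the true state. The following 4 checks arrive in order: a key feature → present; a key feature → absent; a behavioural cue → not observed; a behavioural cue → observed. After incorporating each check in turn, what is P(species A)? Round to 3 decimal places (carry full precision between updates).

After a key feature='present': P(species A) = 0.2·0.5000 / (0.2·0.5000 + 0.65·0.5000) ≈ 0.2353
After a key feature='absent': P(species A) = 0.8·0.2353 / (0.8·0.2353 + 0.35·0.7647) ≈ 0.4129
After a behavioural cue='not observed': P(species A) = 0.6·0.4129 / (0.6·0.4129 + 0.45·0.5871) ≈ 0.4839
After a behavioural cue='observed': P(species A) = 0.4·0.4839 / (0.4·0.4839 + 0.55·0.5161) ≈ 0.4055

0.405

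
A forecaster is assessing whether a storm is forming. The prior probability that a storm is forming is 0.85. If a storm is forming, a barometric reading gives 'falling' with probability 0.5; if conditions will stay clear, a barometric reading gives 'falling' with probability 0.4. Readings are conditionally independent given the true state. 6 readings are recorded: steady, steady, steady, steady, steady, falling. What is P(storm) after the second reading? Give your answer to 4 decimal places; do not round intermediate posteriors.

0.7974

After 'steady': P(storm) = 0.5·0.8500 / (0.5·0.8500 + 0.6·0.1500) ≈ 0.8252
After 'steady': P(storm) = 0.5·0.8252 / (0.5·0.8252 + 0.6·0.1748) ≈ 0.7974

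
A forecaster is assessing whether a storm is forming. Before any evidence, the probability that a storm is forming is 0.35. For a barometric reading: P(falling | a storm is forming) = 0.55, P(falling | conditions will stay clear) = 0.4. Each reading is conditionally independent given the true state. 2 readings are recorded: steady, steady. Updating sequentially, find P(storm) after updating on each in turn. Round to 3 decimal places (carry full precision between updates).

0.232

After 'steady': P(storm) = 0.45·0.3500 / (0.45·0.3500 + 0.6·0.6500) ≈ 0.2877
After 'steady': P(storm) = 0.45·0.2877 / (0.45·0.2877 + 0.6·0.7123) ≈ 0.2325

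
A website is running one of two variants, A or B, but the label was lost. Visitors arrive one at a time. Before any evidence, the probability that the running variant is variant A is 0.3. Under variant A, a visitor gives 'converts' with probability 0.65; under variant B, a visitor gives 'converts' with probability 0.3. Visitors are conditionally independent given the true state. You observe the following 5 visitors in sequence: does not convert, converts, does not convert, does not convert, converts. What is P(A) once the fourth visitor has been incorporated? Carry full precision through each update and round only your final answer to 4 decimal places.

After 'does not convert': P(A) = 0.35·0.3000 / (0.35·0.3000 + 0.7·0.7000) ≈ 0.1765
After 'converts': P(A) = 0.65·0.1765 / (0.65·0.1765 + 0.3·0.8235) ≈ 0.3171
After 'does not convert': P(A) = 0.35·0.3171 / (0.35·0.3171 + 0.7·0.6829) ≈ 0.1884
After 'does not convert': P(A) = 0.35·0.1884 / (0.35·0.1884 + 0.7·0.8116) ≈ 0.1040

0.1040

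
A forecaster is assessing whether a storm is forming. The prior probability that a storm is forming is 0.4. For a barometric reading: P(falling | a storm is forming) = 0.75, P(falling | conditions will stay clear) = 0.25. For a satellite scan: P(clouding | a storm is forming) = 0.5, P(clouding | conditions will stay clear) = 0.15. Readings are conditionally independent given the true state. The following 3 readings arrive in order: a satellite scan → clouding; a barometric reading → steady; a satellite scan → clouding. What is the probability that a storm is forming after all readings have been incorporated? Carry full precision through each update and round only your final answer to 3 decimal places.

After a satellite scan='clouding': P(storm) = 0.5·0.4000 / (0.5·0.4000 + 0.15·0.6000) ≈ 0.6897
After a barometric reading='steady': P(storm) = 0.25·0.6897 / (0.25·0.6897 + 0.75·0.3103) ≈ 0.4255
After a satellite scan='clouding': P(storm) = 0.5·0.4255 / (0.5·0.4255 + 0.15·0.5745) ≈ 0.7117

0.712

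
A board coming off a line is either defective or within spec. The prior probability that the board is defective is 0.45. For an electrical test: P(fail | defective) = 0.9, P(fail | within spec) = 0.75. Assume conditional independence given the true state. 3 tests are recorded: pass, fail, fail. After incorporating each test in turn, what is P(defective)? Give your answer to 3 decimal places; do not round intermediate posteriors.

After 'pass': P(defective) = 0.1·0.4500 / (0.1·0.4500 + 0.25·0.5500) ≈ 0.2466
After 'fail': P(defective) = 0.9·0.2466 / (0.9·0.2466 + 0.75·0.7534) ≈ 0.2820
After 'fail': P(defective) = 0.9·0.2820 / (0.9·0.2820 + 0.75·0.7180) ≈ 0.3203

0.320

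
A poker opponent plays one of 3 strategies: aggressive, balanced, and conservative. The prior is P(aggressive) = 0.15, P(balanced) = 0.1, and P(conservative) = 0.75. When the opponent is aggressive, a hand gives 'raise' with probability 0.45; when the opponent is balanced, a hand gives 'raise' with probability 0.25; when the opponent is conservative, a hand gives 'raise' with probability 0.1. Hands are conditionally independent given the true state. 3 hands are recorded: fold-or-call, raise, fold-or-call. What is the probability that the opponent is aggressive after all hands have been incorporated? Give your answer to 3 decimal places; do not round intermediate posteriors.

Apply Bayes' rule sequentially, carrying P(aggressive) forward.
After 'fold-or-call': normaliser = 0.55·0.1500 + 0.75·0.1000 + 0.9·0.7500; P(aggressive) ≈ 0.0991, P(balanced) ≈ 0.0901, P(conservative) ≈ 0.8108
After 'raise': normaliser = 0.45·0.0991 + 0.25·0.0901 + 0.1·0.8108; P(aggressive) ≈ 0.3009, P(balanced) ≈ 0.1520, P(conservative) ≈ 0.5471
After 'fold-or-call': normaliser = 0.55·0.3009 + 0.75·0.1520 + 0.9·0.5471; P(aggressive) ≈ 0.2144, P(balanced) ≈ 0.1477, P(conservative) ≈ 0.6379

0.214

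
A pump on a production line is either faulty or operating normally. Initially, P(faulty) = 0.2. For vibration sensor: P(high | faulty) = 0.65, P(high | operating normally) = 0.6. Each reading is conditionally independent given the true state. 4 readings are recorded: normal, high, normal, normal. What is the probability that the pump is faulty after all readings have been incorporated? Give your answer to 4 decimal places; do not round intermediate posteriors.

0.1536

After 'normal': P(faulty) = 0.35·0.2000 / (0.35·0.2000 + 0.4·0.8000) ≈ 0.1795
After 'high': P(faulty) = 0.65·0.1795 / (0.65·0.1795 + 0.6·0.8205) ≈ 0.1916
After 'normal': P(faulty) = 0.35·0.1916 / (0.35·0.1916 + 0.4·0.8084) ≈ 0.1717
After 'normal': P(faulty) = 0.35·0.1717 / (0.35·0.1717 + 0.4·0.8283) ≈ 0.1536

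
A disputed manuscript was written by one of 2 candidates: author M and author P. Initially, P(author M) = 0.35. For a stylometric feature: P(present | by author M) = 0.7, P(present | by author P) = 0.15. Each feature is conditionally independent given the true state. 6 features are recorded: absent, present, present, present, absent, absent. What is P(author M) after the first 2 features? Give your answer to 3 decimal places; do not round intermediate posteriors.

Each posterior becomes the prior for the next update.
After 'absent': P(author M) = 0.3·0.3500 / (0.3·0.3500 + 0.85·0.6500) ≈ 0.1597
After 'present': P(author M) = 0.7·0.1597 / (0.7·0.1597 + 0.15·0.8403) ≈ 0.4700

0.470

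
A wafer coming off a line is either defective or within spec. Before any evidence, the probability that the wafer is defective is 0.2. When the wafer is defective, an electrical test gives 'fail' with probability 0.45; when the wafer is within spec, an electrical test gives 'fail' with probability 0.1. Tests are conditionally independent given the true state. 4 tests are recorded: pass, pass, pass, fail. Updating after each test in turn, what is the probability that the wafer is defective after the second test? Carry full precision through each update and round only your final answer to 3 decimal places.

After 'pass': P(defective) = 0.55·0.2000 / (0.55·0.2000 + 0.9·0.8000) ≈ 0.1325
After 'pass': P(defective) = 0.55·0.1325 / (0.55·0.1325 + 0.9·0.8675) ≈ 0.0854

0.085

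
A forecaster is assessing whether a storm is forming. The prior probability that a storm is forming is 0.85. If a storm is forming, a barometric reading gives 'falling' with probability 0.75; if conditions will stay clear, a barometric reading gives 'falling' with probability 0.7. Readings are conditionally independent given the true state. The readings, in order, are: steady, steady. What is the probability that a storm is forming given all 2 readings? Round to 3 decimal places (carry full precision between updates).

After 'steady': P(storm) = 0.25·0.8500 / (0.25·0.8500 + 0.3·0.1500) ≈ 0.8252
After 'steady': P(storm) = 0.25·0.8252 / (0.25·0.8252 + 0.3·0.1748) ≈ 0.7974

0.797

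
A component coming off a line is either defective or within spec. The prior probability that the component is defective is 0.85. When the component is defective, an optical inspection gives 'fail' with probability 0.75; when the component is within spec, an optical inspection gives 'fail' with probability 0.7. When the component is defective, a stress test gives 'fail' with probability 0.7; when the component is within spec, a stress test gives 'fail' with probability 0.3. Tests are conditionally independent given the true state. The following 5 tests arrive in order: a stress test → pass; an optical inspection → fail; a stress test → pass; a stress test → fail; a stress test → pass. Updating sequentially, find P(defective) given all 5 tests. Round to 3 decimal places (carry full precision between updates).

0.527

Each posterior becomes the prior for the next update.
After a stress test='pass': P(defective) = 0.3·0.8500 / (0.3·0.8500 + 0.7·0.1500) ≈ 0.7083
After an optical inspection='fail': P(defective) = 0.75·0.7083 / (0.75·0.7083 + 0.7·0.2917) ≈ 0.7224
After a stress test='pass': P(defective) = 0.3·0.7224 / (0.3·0.7224 + 0.7·0.2776) ≈ 0.5272
After a stress test='fail': P(defective) = 0.7·0.5272 / (0.7·0.5272 + 0.3·0.4728) ≈ 0.7224
After a stress test='pass': P(defective) = 0.3·0.7224 / (0.3·0.7224 + 0.7·0.2776) ≈ 0.5272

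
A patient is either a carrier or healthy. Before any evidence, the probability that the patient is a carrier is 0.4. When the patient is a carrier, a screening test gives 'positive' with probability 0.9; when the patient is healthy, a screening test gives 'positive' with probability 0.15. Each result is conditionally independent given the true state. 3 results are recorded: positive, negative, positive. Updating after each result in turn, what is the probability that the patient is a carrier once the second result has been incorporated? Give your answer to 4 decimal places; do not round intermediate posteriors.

0.3200

After 'positive': P(carrier) = 0.9·0.4000 / (0.9·0.4000 + 0.15·0.6000) ≈ 0.8000
After 'negative': P(carrier) = 0.1·0.8000 / (0.1·0.8000 + 0.85·0.2000) ≈ 0.3200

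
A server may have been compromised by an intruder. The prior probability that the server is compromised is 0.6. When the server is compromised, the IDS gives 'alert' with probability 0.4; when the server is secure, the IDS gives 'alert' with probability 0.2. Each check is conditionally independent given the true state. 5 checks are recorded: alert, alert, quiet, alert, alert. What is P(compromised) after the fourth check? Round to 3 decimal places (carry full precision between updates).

0.900

After 'alert': P(compromised) = 0.4·0.6000 / (0.4·0.6000 + 0.2·0.4000) ≈ 0.7500
After 'alert': P(compromised) = 0.4·0.7500 / (0.4·0.7500 + 0.2·0.2500) ≈ 0.8571
After 'quiet': P(compromised) = 0.6·0.8571 / (0.6·0.8571 + 0.8·0.1429) ≈ 0.8182
After 'alert': P(compromised) = 0.4·0.8182 / (0.4·0.8182 + 0.2·0.1818) ≈ 0.9000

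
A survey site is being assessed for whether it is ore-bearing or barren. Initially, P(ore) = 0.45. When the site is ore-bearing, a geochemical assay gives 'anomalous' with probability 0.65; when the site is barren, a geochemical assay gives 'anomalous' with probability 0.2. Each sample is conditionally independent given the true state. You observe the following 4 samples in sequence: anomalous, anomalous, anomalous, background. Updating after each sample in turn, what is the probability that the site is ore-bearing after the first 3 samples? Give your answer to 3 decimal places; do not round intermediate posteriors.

0.966

Each posterior becomes the prior for the next update.
After 'anomalous': P(ore) = 0.65·0.4500 / (0.65·0.4500 + 0.2·0.5500) ≈ 0.7267
After 'anomalous': P(ore) = 0.65·0.7267 / (0.65·0.7267 + 0.2·0.2733) ≈ 0.8963
After 'anomalous': P(ore) = 0.65·0.8963 / (0.65·0.8963 + 0.2·0.1037) ≈ 0.9656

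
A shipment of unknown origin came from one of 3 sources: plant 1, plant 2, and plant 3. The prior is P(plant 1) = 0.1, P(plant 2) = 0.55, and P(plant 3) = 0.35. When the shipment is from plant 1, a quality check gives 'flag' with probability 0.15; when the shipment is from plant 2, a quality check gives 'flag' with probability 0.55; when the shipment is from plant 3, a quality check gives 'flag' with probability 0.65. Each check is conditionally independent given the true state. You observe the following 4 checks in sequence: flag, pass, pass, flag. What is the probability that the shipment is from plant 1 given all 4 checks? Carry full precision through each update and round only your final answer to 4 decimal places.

Apply Bayes' rule sequentially, carrying P(plant 1) forward.
After 'flag': normaliser = 0.15·0.1000 + 0.55·0.5500 + 0.65·0.3500; P(plant 1) ≈ 0.0275, P(plant 2) ≈ 0.5550, P(plant 3) ≈ 0.4174
After 'pass': normaliser = 0.85·0.0275 + 0.45·0.5550 + 0.35·0.4174; P(plant 1) ≈ 0.0558, P(plant 2) ≈ 0.5957, P(plant 3) ≈ 0.3485
After 'pass': normaliser = 0.85·0.0558 + 0.45·0.5957 + 0.35·0.3485; P(plant 1) ≈ 0.1084, P(plant 2) ≈ 0.6128, P(plant 3) ≈ 0.2788
After 'flag': normaliser = 0.15·0.1084 + 0.55·0.6128 + 0.65·0.2788; P(plant 1) ≈ 0.0304, P(plant 2) ≈ 0.6305, P(plant 3) ≈ 0.3390

0.0304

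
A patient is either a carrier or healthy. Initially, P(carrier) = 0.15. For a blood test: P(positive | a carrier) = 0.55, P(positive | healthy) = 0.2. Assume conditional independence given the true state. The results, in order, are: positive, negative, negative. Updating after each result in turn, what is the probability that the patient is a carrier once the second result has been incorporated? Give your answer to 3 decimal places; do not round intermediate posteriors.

After 'positive': P(carrier) = 0.55·0.1500 / (0.55·0.1500 + 0.2·0.8500) ≈ 0.3267
After 'negative': P(carrier) = 0.45·0.3267 / (0.45·0.3267 + 0.8·0.6733) ≈ 0.2144

0.214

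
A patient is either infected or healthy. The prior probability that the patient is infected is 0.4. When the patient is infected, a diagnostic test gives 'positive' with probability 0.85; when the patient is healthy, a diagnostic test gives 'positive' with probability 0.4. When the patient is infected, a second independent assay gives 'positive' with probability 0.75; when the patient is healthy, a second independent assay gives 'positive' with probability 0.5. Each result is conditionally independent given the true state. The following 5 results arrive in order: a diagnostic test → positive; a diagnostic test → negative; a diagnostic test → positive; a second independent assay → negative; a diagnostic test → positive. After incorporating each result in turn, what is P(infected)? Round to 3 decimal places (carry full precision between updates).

After a diagnostic test='positive': P(infected) = 0.85·0.4000 / (0.85·0.4000 + 0.4·0.6000) ≈ 0.5862
After a diagnostic test='negative': P(infected) = 0.15·0.5862 / (0.15·0.5862 + 0.6·0.4138) ≈ 0.2615
After a diagnostic test='positive': P(infected) = 0.85·0.2615 / (0.85·0.2615 + 0.4·0.7385) ≈ 0.4294
After a second independent assay='negative': P(infected) = 0.25·0.4294 / (0.25·0.4294 + 0.5·0.5706) ≈ 0.2734
After a diagnostic test='positive': P(infected) = 0.85·0.2734 / (0.85·0.2734 + 0.4·0.7266) ≈ 0.4443

0.444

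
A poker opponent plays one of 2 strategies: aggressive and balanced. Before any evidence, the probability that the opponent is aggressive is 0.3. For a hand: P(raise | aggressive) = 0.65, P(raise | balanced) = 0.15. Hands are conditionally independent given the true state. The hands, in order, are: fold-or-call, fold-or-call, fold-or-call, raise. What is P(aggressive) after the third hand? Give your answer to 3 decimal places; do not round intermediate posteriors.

0.029

After 'fold-or-call': P(aggressive) = 0.35·0.3000 / (0.35·0.3000 + 0.85·0.7000) ≈ 0.1500
After 'fold-or-call': P(aggressive) = 0.35·0.1500 / (0.35·0.1500 + 0.85·0.8500) ≈ 0.0677
After 'fold-or-call': P(aggressive) = 0.35·0.0677 / (0.35·0.0677 + 0.85·0.9323) ≈ 0.0291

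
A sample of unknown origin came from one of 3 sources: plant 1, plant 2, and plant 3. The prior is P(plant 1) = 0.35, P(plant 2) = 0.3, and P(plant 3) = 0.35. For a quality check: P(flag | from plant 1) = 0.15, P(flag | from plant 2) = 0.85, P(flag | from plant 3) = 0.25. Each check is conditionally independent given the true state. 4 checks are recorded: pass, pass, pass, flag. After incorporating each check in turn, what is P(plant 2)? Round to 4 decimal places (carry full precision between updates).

0.0123

Each posterior becomes the prior for the next update.
After 'pass': normaliser = 0.85·0.3500 + 0.15·0.3000 + 0.75·0.3500; P(plant 1) ≈ 0.4917, P(plant 2) ≈ 0.0744, P(plant 3) ≈ 0.4339
After 'pass': normaliser = 0.85·0.4917 + 0.15·0.0744 + 0.75·0.4339; P(plant 1) ≈ 0.5539, P(plant 2) ≈ 0.0148, P(plant 3) ≈ 0.4313
After 'pass': normaliser = 0.85·0.5539 + 0.15·0.0148 + 0.75·0.4313; P(plant 1) ≈ 0.5911, P(plant 2) ≈ 0.0028, P(plant 3) ≈ 0.4061
After 'flag': normaliser = 0.15·0.5911 + 0.85·0.0028 + 0.25·0.4061; P(plant 1) ≈ 0.4605, P(plant 2) ≈ 0.0123, P(plant 3) ≈ 0.5272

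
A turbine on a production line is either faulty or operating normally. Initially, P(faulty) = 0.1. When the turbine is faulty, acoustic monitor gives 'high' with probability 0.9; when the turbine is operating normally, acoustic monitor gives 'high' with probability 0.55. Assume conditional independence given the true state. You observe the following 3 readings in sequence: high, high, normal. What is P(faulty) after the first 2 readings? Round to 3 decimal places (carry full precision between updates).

0.229

After 'high': P(faulty) = 0.9·0.1000 / (0.9·0.1000 + 0.55·0.9000) ≈ 0.1538
After 'high': P(faulty) = 0.9·0.1538 / (0.9·0.1538 + 0.55·0.8462) ≈ 0.2293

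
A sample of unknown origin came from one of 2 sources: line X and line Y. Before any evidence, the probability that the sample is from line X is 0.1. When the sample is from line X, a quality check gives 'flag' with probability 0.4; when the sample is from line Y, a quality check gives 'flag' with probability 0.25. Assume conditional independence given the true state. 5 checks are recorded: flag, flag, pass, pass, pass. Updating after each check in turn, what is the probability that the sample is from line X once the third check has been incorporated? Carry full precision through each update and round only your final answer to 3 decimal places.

After 'flag': P(line X) = 0.4·0.1000 / (0.4·0.1000 + 0.25·0.9000) ≈ 0.1509
After 'flag': P(line X) = 0.4·0.1509 / (0.4·0.1509 + 0.25·0.8491) ≈ 0.2215
After 'pass': P(line X) = 0.6·0.2215 / (0.6·0.2215 + 0.75·0.7785) ≈ 0.1854

0.185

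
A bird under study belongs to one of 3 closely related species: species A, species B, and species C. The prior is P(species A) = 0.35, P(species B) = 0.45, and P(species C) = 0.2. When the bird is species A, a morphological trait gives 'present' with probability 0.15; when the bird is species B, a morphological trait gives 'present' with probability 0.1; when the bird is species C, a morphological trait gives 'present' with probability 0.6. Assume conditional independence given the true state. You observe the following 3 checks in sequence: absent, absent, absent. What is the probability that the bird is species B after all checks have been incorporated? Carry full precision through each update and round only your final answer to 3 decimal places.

0.590

Apply Bayes' rule sequentially, carrying P(species B) forward.
After 'absent': normaliser = 0.85·0.3500 + 0.9·0.4500 + 0.4·0.2000; P(species A) ≈ 0.3802, P(species B) ≈ 0.5176, P(species C) ≈ 0.1022
After 'absent': normaliser = 0.85·0.3802 + 0.9·0.5176 + 0.4·0.1022; P(species A) ≈ 0.3894, P(species B) ≈ 0.5613, P(species C) ≈ 0.0493
After 'absent': normaliser = 0.85·0.3894 + 0.9·0.5613 + 0.4·0.0493; P(species A) ≈ 0.3867, P(species B) ≈ 0.5902, P(species C) ≈ 0.0230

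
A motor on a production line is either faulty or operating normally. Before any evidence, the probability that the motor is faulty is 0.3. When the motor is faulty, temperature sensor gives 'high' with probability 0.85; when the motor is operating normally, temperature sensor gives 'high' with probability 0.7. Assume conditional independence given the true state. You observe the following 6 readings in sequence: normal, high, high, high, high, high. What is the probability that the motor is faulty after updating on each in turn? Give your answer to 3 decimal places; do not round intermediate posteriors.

0.361

After 'normal': P(faulty) = 0.15·0.3000 / (0.15·0.3000 + 0.3·0.7000) ≈ 0.1765
After 'high': P(faulty) = 0.85·0.1765 / (0.85·0.1765 + 0.7·0.8235) ≈ 0.2065
After 'high': P(faulty) = 0.85·0.2065 / (0.85·0.2065 + 0.7·0.7935) ≈ 0.2401
After 'high': P(faulty) = 0.85·0.2401 / (0.85·0.2401 + 0.7·0.7599) ≈ 0.2773
After 'high': P(faulty) = 0.85·0.2773 / (0.85·0.2773 + 0.7·0.7227) ≈ 0.3178
After 'high': P(faulty) = 0.85·0.3178 / (0.85·0.3178 + 0.7·0.6822) ≈ 0.3613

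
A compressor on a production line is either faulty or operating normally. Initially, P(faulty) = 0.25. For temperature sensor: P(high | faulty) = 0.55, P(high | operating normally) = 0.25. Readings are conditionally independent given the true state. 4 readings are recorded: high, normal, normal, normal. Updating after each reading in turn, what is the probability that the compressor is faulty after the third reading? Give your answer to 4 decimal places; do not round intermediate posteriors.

Each posterior becomes the prior for the next update.
After 'high': P(faulty) = 0.55·0.2500 / (0.55·0.2500 + 0.25·0.7500) ≈ 0.4231
After 'normal': P(faulty) = 0.45·0.4231 / (0.45·0.4231 + 0.75·0.5769) ≈ 0.3056
After 'normal': P(faulty) = 0.45·0.3056 / (0.45·0.3056 + 0.75·0.6944) ≈ 0.2089

0.2089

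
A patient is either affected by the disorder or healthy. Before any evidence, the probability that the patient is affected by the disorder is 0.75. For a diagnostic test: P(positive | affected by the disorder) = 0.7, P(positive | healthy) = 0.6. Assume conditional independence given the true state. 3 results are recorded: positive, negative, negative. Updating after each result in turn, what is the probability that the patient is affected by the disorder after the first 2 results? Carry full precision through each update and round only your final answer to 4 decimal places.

0.7241

Each posterior becomes the prior for the next update.
After 'positive': P(affected) = 0.7·0.7500 / (0.7·0.7500 + 0.6·0.2500) ≈ 0.7778
After 'negative': P(affected) = 0.3·0.7778 / (0.3·0.7778 + 0.4·0.2222) ≈ 0.7241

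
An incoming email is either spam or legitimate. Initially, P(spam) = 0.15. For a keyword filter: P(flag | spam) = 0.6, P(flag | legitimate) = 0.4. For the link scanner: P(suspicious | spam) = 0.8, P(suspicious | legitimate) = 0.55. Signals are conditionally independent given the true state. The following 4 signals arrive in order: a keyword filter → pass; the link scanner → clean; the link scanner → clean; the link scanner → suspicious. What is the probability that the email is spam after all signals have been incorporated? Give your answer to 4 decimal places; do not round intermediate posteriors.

After a keyword filter='pass': P(spam) = 0.4·0.1500 / (0.4·0.1500 + 0.6·0.8500) ≈ 0.1053
After the link scanner='clean': P(spam) = 0.2·0.1053 / (0.2·0.1053 + 0.45·0.8947) ≈ 0.0497
After the link scanner='clean': P(spam) = 0.2·0.0497 / (0.2·0.0497 + 0.45·0.9503) ≈ 0.0227
After the link scanner='suspicious': P(spam) = 0.8·0.0227 / (0.8·0.0227 + 0.55·0.9773) ≈ 0.0327

0.0327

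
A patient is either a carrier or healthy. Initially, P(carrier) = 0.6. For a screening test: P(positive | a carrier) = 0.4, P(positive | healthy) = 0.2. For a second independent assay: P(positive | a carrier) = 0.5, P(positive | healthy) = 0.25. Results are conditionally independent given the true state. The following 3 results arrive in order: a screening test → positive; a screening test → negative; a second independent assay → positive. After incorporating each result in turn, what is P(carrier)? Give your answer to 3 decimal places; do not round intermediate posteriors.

After a screening test='positive': P(carrier) = 0.4·0.6000 / (0.4·0.6000 + 0.2·0.4000) ≈ 0.7500
After a screening test='negative': P(carrier) = 0.6·0.7500 / (0.6·0.7500 + 0.8·0.2500) ≈ 0.6923
After a second independent assay='positive': P(carrier) = 0.5·0.6923 / (0.5·0.6923 + 0.25·0.3077) ≈ 0.8182

0.818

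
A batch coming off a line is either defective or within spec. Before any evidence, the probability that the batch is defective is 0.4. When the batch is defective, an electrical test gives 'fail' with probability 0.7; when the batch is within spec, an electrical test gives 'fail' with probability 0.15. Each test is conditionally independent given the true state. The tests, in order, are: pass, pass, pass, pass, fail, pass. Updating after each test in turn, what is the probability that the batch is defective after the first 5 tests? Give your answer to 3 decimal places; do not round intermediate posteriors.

0.046

After 'pass': P(defective) = 0.3·0.4000 / (0.3·0.4000 + 0.85·0.6000) ≈ 0.1905
After 'pass': P(defective) = 0.3·0.1905 / (0.3·0.1905 + 0.85·0.8095) ≈ 0.0767
After 'pass': P(defective) = 0.3·0.0767 / (0.3·0.0767 + 0.85·0.9233) ≈ 0.0285
After 'pass': P(defective) = 0.3·0.0285 / (0.3·0.0285 + 0.85·0.9715) ≈ 0.0102
After 'fail': P(defective) = 0.7·0.0102 / (0.7·0.0102 + 0.15·0.9898) ≈ 0.0461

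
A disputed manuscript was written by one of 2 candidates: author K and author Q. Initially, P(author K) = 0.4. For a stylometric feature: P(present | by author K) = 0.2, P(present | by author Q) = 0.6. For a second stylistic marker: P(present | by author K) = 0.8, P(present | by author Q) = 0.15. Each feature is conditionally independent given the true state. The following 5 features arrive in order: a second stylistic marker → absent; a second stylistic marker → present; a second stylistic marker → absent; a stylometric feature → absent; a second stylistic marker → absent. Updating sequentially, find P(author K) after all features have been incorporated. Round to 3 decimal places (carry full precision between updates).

Apply Bayes' rule sequentially, carrying P(author K) forward.
After a second stylistic marker='absent': P(author K) = 0.2·0.4000 / (0.2·0.4000 + 0.85·0.6000) ≈ 0.1356
After a second stylistic marker='present': P(author K) = 0.8·0.1356 / (0.8·0.1356 + 0.15·0.8644) ≈ 0.4555
After a second stylistic marker='absent': P(author K) = 0.2·0.4555 / (0.2·0.4555 + 0.85·0.5445) ≈ 0.1645
After a stylometric feature='absent': P(author K) = 0.8·0.1645 / (0.8·0.1645 + 0.4·0.8355) ≈ 0.2825
After a second stylistic marker='absent': P(author K) = 0.2·0.2825 / (0.2·0.2825 + 0.85·0.7175) ≈ 0.0848

0.085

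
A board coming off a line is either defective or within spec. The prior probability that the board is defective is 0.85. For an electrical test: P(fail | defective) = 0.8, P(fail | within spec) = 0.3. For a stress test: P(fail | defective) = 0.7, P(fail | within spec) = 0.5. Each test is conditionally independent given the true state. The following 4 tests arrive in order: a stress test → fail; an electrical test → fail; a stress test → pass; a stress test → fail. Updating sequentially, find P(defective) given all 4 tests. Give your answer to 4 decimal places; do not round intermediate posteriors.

After a stress test='fail': P(defective) = 0.7·0.8500 / (0.7·0.8500 + 0.5·0.1500) ≈ 0.8881
After an electrical test='fail': P(defective) = 0.8·0.8881 / (0.8·0.8881 + 0.3·0.1119) ≈ 0.9549
After a stress test='pass': P(defective) = 0.3·0.9549 / (0.3·0.9549 + 0.5·0.0451) ≈ 0.9270
After a stress test='fail': P(defective) = 0.7·0.9270 / (0.7·0.9270 + 0.5·0.0730) ≈ 0.9467

0.9467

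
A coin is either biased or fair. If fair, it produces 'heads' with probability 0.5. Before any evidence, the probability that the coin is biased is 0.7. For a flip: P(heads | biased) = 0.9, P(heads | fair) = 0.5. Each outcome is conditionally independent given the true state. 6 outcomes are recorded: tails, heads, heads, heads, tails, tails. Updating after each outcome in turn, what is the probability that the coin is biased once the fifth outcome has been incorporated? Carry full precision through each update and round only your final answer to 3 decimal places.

After 'tails': P(biased) = 0.1·0.7000 / (0.1·0.7000 + 0.5·0.3000) ≈ 0.3182
After 'heads': P(biased) = 0.9·0.3182 / (0.9·0.3182 + 0.5·0.6818) ≈ 0.4565
After 'heads': P(biased) = 0.9·0.4565 / (0.9·0.4565 + 0.5·0.5435) ≈ 0.6019
After 'heads': P(biased) = 0.9·0.6019 / (0.9·0.6019 + 0.5·0.3981) ≈ 0.7313
After 'tails': P(biased) = 0.1·0.7313 / (0.1·0.7313 + 0.5·0.2687) ≈ 0.3525

0.352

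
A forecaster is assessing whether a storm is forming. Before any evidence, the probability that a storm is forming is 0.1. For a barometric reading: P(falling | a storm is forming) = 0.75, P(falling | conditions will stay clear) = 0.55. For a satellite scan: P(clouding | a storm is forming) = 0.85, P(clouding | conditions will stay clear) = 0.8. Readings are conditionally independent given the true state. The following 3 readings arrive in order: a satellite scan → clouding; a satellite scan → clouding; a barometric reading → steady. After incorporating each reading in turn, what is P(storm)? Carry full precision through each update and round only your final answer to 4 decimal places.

Each posterior becomes the prior for the next update.
After a satellite scan='clouding': P(storm) = 0.85·0.1000 / (0.85·0.1000 + 0.8·0.9000) ≈ 0.1056
After a satellite scan='clouding': P(storm) = 0.85·0.1056 / (0.85·0.1056 + 0.8·0.8944) ≈ 0.1115
After a barometric reading='steady': P(storm) = 0.25·0.1115 / (0.25·0.1115 + 0.45·0.8885) ≈ 0.0651

0.0651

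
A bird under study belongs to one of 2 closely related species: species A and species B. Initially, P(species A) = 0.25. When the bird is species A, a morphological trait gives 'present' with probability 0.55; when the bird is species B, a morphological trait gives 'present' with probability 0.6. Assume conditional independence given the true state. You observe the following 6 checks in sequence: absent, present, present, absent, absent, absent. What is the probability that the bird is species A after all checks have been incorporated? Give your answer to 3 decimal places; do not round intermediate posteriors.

0.310

After 'absent': P(species A) = 0.45·0.2500 / (0.45·0.2500 + 0.4·0.7500) ≈ 0.2727
After 'present': P(species A) = 0.55·0.2727 / (0.55·0.2727 + 0.6·0.7273) ≈ 0.2558
After 'present': P(species A) = 0.55·0.2558 / (0.55·0.2558 + 0.6·0.7442) ≈ 0.2396
After 'absent': P(species A) = 0.45·0.2396 / (0.45·0.2396 + 0.4·0.7604) ≈ 0.2617
After 'absent': P(species A) = 0.45·0.2617 / (0.45·0.2617 + 0.4·0.7383) ≈ 0.2851
After 'absent': P(species A) = 0.45·0.2851 / (0.45·0.2851 + 0.4·0.7149) ≈ 0.3097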